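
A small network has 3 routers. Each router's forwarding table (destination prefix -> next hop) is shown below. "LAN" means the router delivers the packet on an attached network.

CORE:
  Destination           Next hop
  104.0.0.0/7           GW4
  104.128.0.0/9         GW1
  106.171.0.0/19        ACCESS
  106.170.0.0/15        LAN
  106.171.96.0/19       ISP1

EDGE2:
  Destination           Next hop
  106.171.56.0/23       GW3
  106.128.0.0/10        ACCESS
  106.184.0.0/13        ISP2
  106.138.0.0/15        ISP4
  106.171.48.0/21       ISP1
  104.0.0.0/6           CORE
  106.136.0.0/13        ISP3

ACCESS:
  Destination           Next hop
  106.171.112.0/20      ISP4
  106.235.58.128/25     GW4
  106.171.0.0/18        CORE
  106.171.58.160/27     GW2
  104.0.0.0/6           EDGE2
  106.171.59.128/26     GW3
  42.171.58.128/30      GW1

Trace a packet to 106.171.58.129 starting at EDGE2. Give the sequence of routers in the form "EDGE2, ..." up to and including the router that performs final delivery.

At EDGE2: longest match for 106.171.58.129 is 106.128.0.0/10 -> ACCESS
At ACCESS: longest match for 106.171.58.129 is 106.171.0.0/18 -> CORE
At CORE: longest match for 106.171.58.129 is 106.170.0.0/15 -> LAN

EDGE2, ACCESS, CORE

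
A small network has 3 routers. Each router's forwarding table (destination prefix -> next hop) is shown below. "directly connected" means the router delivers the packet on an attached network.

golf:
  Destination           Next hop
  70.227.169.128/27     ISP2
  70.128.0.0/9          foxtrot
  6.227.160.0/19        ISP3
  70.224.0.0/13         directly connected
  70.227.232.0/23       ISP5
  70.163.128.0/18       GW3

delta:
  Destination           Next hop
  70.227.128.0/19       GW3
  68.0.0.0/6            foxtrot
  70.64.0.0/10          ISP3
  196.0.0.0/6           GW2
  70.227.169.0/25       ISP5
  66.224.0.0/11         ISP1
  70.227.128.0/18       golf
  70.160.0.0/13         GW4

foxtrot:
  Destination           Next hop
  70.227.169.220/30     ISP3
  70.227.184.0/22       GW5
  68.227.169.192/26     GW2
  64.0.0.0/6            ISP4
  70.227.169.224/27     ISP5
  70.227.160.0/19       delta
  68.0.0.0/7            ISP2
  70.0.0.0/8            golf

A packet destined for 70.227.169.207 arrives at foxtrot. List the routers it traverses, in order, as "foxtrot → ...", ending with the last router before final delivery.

At foxtrot: longest match for 70.227.169.207 is 70.227.160.0/19 -> delta
At delta: longest match for 70.227.169.207 is 70.227.128.0/18 -> golf
At golf: longest match for 70.227.169.207 is 70.224.0.0/13 -> directly connected

foxtrot → delta → golf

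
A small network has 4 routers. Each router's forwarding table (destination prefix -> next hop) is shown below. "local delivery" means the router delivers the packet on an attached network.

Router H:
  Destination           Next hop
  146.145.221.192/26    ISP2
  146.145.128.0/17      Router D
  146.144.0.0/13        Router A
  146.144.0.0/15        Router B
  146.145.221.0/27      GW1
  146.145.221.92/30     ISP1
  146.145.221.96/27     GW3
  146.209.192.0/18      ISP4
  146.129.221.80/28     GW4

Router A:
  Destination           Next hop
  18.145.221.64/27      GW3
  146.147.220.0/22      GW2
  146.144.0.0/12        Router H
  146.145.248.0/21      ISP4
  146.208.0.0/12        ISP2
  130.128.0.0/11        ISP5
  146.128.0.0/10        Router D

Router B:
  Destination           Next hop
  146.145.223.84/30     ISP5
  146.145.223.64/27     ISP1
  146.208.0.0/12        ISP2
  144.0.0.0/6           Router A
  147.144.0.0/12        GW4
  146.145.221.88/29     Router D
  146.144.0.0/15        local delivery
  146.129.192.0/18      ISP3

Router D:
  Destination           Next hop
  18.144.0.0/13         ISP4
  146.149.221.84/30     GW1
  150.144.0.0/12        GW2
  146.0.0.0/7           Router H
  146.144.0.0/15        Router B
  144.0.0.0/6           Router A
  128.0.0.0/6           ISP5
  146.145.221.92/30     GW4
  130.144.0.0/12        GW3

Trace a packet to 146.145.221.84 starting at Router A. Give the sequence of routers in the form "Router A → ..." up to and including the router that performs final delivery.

At Router A: longest match for 146.145.221.84 is 146.144.0.0/12 -> Router H
At Router H: longest match for 146.145.221.84 is 146.145.128.0/17 -> Router D
At Router D: longest match for 146.145.221.84 is 146.144.0.0/15 -> Router B
At Router B: longest match for 146.145.221.84 is 146.144.0.0/15 -> local delivery

Router A → Router H → Router D → Router B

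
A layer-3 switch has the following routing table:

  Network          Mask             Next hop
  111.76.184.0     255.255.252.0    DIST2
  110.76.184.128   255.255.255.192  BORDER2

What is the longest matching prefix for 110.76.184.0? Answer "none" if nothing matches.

110.76.184.0 is outside every listed prefix and there is no default route.

none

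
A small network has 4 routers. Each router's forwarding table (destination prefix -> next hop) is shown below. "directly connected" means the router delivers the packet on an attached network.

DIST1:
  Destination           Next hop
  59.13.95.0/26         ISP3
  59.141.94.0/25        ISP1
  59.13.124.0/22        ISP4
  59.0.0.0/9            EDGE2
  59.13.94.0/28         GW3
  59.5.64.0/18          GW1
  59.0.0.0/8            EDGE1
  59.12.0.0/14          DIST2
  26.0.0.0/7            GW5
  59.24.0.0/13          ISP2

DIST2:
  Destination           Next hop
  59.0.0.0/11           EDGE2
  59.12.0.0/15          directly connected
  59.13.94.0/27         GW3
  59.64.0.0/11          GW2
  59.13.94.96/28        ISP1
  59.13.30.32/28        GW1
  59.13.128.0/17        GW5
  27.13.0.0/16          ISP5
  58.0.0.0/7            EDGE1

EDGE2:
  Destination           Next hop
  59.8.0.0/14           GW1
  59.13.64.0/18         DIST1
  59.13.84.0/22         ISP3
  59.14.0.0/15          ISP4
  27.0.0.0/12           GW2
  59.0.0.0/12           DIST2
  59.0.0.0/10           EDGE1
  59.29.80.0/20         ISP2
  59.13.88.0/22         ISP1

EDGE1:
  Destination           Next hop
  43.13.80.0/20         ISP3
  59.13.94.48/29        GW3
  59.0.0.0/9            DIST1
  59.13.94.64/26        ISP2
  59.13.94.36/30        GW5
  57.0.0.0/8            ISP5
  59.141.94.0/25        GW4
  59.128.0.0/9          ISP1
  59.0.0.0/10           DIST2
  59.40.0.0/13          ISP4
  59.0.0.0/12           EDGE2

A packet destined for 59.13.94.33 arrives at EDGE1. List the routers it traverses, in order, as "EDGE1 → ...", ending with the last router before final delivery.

EDGE1 → EDGE2 → DIST1 → DIST2

At EDGE1: longest match for 59.13.94.33 is 59.0.0.0/12 -> EDGE2
At EDGE2: longest match for 59.13.94.33 is 59.13.64.0/18 -> DIST1
At DIST1: longest match for 59.13.94.33 is 59.12.0.0/14 -> DIST2
At DIST2: longest match for 59.13.94.33 is 59.12.0.0/15 -> directly connected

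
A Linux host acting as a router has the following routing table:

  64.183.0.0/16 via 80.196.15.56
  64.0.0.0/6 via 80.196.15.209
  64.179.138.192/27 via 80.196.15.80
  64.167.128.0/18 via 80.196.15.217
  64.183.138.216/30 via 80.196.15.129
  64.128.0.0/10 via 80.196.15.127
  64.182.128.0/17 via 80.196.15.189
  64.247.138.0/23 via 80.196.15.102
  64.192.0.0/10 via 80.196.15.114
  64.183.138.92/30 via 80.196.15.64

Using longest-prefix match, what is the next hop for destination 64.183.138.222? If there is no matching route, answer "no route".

Routes whose prefix contains 64.183.138.222:
  64.0.0.0/6 (64.0.0.0 - 67.255.255.255) -> 80.196.15.209
  64.128.0.0/10 (64.128.0.0 - 64.191.255.255) -> 80.196.15.127
  64.183.0.0/16 (64.183.0.0 - 64.183.255.255) -> 80.196.15.56
More-specific entries that do NOT match:
  64.183.138.216/30 (64.183.138.216 - 64.183.138.219) does not contain 64.183.138.222
  64.183.138.92/30 (64.183.138.92 - 64.183.138.95) does not contain 64.183.138.222
  64.179.138.192/27 (64.179.138.192 - 64.179.138.223) does not contain 64.183.138.222
  64.247.138.0/23 (64.247.138.0 - 64.247.139.255) does not contain 64.183.138.222
  64.167.128.0/18 (64.167.128.0 - 64.167.191.255) does not contain 64.183.138.222
  64.182.128.0/17 (64.182.128.0 - 64.182.255.255) does not contain 64.183.138.222
Longest matching prefix is /16 -> next hop 80.196.15.56.

80.196.15.56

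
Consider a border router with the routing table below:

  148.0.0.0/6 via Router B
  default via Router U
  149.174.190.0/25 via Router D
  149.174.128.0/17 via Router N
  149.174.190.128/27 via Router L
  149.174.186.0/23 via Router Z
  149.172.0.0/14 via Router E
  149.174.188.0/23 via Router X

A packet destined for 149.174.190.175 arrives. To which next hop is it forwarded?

Router N

Routes whose prefix contains 149.174.190.175:
  0.0.0.0/0 (default, matches everything) -> Router U
  148.0.0.0/6 (148.0.0.0 - 151.255.255.255) -> Router B
  149.172.0.0/14 (149.172.0.0 - 149.175.255.255) -> Router E
  149.174.128.0/17 (149.174.128.0 - 149.174.255.255) -> Router N
More-specific entries that do NOT match:
  149.174.190.128/27 (149.174.190.128 - 149.174.190.159) does not contain 149.174.190.175
  149.174.190.0/25 (149.174.190.0 - 149.174.190.127) does not contain 149.174.190.175
  149.174.186.0/23 (149.174.186.0 - 149.174.187.255) does not contain 149.174.190.175
  149.174.188.0/23 (149.174.188.0 - 149.174.189.255) does not contain 149.174.190.175
Longest matching prefix is /17 -> next hop Router N.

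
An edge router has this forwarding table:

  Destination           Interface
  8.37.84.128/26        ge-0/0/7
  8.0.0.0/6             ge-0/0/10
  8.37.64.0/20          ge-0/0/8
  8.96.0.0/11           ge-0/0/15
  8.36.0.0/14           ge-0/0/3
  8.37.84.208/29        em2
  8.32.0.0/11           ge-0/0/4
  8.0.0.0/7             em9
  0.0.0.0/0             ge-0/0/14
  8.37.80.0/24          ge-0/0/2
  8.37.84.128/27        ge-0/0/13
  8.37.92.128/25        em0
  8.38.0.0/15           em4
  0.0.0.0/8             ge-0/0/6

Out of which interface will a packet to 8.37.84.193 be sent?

ge-0/0/3

Routes whose prefix contains 8.37.84.193:
  0.0.0.0/0 (default, matches everything) -> ge-0/0/14
  8.0.0.0/6 (8.0.0.0 - 11.255.255.255) -> ge-0/0/10
  8.0.0.0/7 (8.0.0.0 - 9.255.255.255) -> em9
  8.32.0.0/11 (8.32.0.0 - 8.63.255.255) -> ge-0/0/4
  8.36.0.0/14 (8.36.0.0 - 8.39.255.255) -> ge-0/0/3
More-specific entries that do NOT match:
  8.37.84.208/29 (8.37.84.208 - 8.37.84.215) does not contain 8.37.84.193
  8.37.84.128/27 (8.37.84.128 - 8.37.84.159) does not contain 8.37.84.193
  8.37.84.128/26 (8.37.84.128 - 8.37.84.191) does not contain 8.37.84.193
  8.37.92.128/25 (8.37.92.128 - 8.37.92.255) does not contain 8.37.84.193
  8.37.80.0/24 (8.37.80.0 - 8.37.80.255) does not contain 8.37.84.193
  8.37.64.0/20 (8.37.64.0 - 8.37.79.255) does not contain 8.37.84.193
  8.38.0.0/15 (8.38.0.0 - 8.39.255.255) does not contain 8.37.84.193
Longest matching prefix is /14 -> interface ge-0/0/3.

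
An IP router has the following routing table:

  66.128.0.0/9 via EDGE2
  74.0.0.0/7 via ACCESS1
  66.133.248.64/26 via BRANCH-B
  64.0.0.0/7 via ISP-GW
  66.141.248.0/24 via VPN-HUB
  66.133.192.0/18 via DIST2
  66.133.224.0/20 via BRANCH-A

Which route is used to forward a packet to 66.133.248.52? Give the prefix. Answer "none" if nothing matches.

Entries matching 66.133.248.52:
  66.128.0.0/9 (66.128.0.0 - 66.255.255.255)
  66.133.192.0/18 (66.133.192.0 - 66.133.255.255)
Most specific is 66.133.192.0/18.

66.133.192.0/18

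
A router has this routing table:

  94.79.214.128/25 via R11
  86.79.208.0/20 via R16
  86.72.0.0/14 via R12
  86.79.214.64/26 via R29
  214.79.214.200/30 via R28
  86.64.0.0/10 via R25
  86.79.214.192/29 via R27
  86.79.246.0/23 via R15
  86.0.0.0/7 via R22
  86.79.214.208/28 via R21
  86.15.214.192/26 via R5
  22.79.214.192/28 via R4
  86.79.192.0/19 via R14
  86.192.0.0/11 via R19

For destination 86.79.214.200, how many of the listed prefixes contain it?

Prefixes containing 86.79.214.200:
  86.0.0.0/7 (86.0.0.0 - 87.255.255.255)
  86.64.0.0/10 (86.64.0.0 - 86.127.255.255)
  86.79.192.0/19 (86.79.192.0 - 86.79.223.255)
  86.79.208.0/20 (86.79.208.0 - 86.79.223.255)
Total matching entries: 4.

4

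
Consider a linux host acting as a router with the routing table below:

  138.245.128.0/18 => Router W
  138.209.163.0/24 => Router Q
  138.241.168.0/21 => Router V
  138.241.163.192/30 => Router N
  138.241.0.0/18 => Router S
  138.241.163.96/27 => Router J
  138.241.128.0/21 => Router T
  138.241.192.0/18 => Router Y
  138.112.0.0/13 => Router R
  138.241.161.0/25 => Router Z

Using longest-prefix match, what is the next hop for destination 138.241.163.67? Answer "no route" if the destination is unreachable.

no route

No entry's prefix contains 138.241.163.67; there is no default route.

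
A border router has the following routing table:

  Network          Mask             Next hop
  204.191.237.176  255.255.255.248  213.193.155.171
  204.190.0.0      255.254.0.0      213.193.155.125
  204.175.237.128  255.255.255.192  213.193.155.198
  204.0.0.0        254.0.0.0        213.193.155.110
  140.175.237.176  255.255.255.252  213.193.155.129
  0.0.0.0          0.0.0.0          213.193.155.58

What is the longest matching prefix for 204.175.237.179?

Entries matching 204.175.237.179:
  0.0.0.0/0 (default, matches everything)
  204.0.0.0/7 (204.0.0.0 - 205.255.255.255)
  204.175.237.128/26 (204.175.237.128 - 204.175.237.191)
Most specific is 204.175.237.128/26.

204.175.237.128/26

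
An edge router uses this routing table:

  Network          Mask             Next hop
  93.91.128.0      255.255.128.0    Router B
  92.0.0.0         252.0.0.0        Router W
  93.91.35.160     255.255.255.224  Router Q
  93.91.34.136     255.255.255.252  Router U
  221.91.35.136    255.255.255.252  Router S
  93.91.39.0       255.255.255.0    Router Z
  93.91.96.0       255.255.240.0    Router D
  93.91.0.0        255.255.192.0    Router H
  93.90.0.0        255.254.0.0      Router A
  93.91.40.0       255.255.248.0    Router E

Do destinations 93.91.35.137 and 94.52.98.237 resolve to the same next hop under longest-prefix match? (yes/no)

no

93.91.35.137: longest match 93.91.0.0/18 -> Router H
94.52.98.237: longest match 92.0.0.0/6 -> Router W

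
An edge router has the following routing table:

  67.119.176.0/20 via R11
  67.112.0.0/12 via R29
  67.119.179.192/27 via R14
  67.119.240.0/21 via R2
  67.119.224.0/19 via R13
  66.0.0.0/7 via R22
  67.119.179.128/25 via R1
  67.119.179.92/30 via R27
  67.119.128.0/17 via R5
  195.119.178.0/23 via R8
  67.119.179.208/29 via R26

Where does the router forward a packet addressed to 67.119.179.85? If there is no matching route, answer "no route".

Routes whose prefix contains 67.119.179.85:
  66.0.0.0/7 (66.0.0.0 - 67.255.255.255) -> R22
  67.112.0.0/12 (67.112.0.0 - 67.127.255.255) -> R29
  67.119.128.0/17 (67.119.128.0 - 67.119.255.255) -> R5
  67.119.176.0/20 (67.119.176.0 - 67.119.191.255) -> R11
More-specific entries that do NOT match:
  67.119.179.92/30 (67.119.179.92 - 67.119.179.95) does not contain 67.119.179.85
  67.119.179.208/29 (67.119.179.208 - 67.119.179.215) does not contain 67.119.179.85
  67.119.179.192/27 (67.119.179.192 - 67.119.179.223) does not contain 67.119.179.85
  67.119.179.128/25 (67.119.179.128 - 67.119.179.255) does not contain 67.119.179.85
  195.119.178.0/23 (195.119.178.0 - 195.119.179.255) does not contain 67.119.179.85
  67.119.240.0/21 (67.119.240.0 - 67.119.247.255) does not contain 67.119.179.85
Longest matching prefix is /20 -> next hop R11.

R11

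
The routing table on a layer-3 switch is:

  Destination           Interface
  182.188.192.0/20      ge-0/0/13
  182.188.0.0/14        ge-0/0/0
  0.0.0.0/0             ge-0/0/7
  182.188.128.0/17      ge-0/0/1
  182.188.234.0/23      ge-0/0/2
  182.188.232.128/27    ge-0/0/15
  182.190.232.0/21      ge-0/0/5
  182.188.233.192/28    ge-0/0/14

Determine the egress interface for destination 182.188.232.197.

Routes whose prefix contains 182.188.232.197:
  0.0.0.0/0 (default, matches everything) -> ge-0/0/7
  182.188.0.0/14 (182.188.0.0 - 182.191.255.255) -> ge-0/0/0
  182.188.128.0/17 (182.188.128.0 - 182.188.255.255) -> ge-0/0/1
More-specific entries that do NOT match:
  182.188.233.192/28 (182.188.233.192 - 182.188.233.207) does not contain 182.188.232.197
  182.188.232.128/27 (182.188.232.128 - 182.188.232.159) does not contain 182.188.232.197
  182.188.234.0/23 (182.188.234.0 - 182.188.235.255) does not contain 182.188.232.197
  182.190.232.0/21 (182.190.232.0 - 182.190.239.255) does not contain 182.188.232.197
  182.188.192.0/20 (182.188.192.0 - 182.188.207.255) does not contain 182.188.232.197
Longest matching prefix is /17 -> interface ge-0/0/1.

ge-0/0/1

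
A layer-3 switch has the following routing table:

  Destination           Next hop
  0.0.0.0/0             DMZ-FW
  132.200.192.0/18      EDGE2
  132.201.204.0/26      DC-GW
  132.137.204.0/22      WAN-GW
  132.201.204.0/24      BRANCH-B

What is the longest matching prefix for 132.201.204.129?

132.201.204.0/24

Entries matching 132.201.204.129:
  0.0.0.0/0 (default, matches everything)
  132.201.204.0/24 (132.201.204.0 - 132.201.204.255)
Most specific is 132.201.204.0/24.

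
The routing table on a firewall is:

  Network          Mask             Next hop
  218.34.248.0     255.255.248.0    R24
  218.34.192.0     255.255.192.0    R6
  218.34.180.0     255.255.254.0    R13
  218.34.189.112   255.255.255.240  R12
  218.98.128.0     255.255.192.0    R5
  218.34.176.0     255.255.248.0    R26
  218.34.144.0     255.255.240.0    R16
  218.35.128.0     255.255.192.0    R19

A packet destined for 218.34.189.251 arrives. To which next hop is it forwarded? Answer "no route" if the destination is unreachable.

no route

No entry's prefix contains 218.34.189.251; there is no default route.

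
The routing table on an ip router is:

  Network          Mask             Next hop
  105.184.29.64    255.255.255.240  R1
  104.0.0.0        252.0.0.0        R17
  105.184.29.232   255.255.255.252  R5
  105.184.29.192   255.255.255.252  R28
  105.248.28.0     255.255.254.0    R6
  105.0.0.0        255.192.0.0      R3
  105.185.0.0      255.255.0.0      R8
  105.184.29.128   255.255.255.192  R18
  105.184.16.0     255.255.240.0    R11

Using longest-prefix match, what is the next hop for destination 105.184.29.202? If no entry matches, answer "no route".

Routes whose prefix contains 105.184.29.202:
  104.0.0.0/6 (104.0.0.0 - 107.255.255.255) -> R17
  105.184.16.0/20 (105.184.16.0 - 105.184.31.255) -> R11
More-specific entries that do NOT match:
  105.184.29.232/30 (105.184.29.232 - 105.184.29.235) does not contain 105.184.29.202
  105.184.29.192/30 (105.184.29.192 - 105.184.29.195) does not contain 105.184.29.202
  105.184.29.64/28 (105.184.29.64 - 105.184.29.79) does not contain 105.184.29.202
  105.184.29.128/26 (105.184.29.128 - 105.184.29.191) does not contain 105.184.29.202
  105.248.28.0/23 (105.248.28.0 - 105.248.29.255) does not contain 105.184.29.202
Longest matching prefix is /20 -> next hop R11.

R11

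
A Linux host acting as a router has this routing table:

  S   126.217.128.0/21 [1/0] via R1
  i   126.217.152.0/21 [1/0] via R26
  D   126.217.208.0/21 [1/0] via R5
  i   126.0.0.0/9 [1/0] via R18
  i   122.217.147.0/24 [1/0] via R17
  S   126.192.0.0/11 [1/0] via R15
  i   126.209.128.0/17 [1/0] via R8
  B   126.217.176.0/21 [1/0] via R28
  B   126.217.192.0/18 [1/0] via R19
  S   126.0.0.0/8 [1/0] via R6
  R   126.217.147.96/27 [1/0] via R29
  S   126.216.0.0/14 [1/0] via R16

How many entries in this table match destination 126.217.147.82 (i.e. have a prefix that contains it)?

3

Prefixes containing 126.217.147.82:
  126.0.0.0/8 (126.0.0.0 - 126.255.255.255)
  126.192.0.0/11 (126.192.0.0 - 126.223.255.255)
  126.216.0.0/14 (126.216.0.0 - 126.219.255.255)
Total matching entries: 3.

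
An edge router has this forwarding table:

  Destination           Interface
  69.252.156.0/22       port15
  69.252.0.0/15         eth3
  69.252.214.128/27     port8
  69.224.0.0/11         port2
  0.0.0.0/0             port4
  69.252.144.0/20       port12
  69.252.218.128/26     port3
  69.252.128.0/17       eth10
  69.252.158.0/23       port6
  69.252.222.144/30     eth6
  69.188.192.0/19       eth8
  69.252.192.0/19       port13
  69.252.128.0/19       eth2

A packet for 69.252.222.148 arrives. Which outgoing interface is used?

port13

Routes whose prefix contains 69.252.222.148:
  0.0.0.0/0 (default, matches everything) -> port4
  69.224.0.0/11 (69.224.0.0 - 69.255.255.255) -> port2
  69.252.0.0/15 (69.252.0.0 - 69.253.255.255) -> eth3
  69.252.128.0/17 (69.252.128.0 - 69.252.255.255) -> eth10
  69.252.192.0/19 (69.252.192.0 - 69.252.223.255) -> port13
More-specific entries that do NOT match:
  69.252.222.144/30 (69.252.222.144 - 69.252.222.147) does not contain 69.252.222.148
  69.252.214.128/27 (69.252.214.128 - 69.252.214.159) does not contain 69.252.222.148
  69.252.218.128/26 (69.252.218.128 - 69.252.218.191) does not contain 69.252.222.148
  69.252.158.0/23 (69.252.158.0 - 69.252.159.255) does not contain 69.252.222.148
  69.252.156.0/22 (69.252.156.0 - 69.252.159.255) does not contain 69.252.222.148
  69.252.144.0/20 (69.252.144.0 - 69.252.159.255) does not contain 69.252.222.148
Longest matching prefix is /19 -> interface port13.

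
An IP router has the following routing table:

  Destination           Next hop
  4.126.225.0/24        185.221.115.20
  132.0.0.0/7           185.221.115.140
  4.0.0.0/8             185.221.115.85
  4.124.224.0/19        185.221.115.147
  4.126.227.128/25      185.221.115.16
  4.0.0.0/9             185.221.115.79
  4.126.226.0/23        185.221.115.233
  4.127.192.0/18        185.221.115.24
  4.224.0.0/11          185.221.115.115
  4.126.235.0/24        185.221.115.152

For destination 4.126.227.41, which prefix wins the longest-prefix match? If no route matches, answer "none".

4.126.226.0/23

Entries matching 4.126.227.41:
  4.0.0.0/8 (4.0.0.0 - 4.255.255.255)
  4.0.0.0/9 (4.0.0.0 - 4.127.255.255)
  4.126.226.0/23 (4.126.226.0 - 4.126.227.255)
Most specific is 4.126.226.0/23.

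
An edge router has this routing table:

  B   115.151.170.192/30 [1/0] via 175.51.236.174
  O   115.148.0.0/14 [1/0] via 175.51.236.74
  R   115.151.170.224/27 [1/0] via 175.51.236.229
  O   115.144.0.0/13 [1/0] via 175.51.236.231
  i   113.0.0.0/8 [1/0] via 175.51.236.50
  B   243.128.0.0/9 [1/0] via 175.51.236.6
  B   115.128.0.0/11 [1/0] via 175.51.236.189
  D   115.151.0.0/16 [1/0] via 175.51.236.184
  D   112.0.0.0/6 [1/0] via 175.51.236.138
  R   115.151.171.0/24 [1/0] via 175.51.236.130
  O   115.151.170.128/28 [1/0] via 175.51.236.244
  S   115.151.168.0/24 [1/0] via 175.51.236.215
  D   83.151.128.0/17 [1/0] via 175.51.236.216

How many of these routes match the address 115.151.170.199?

Prefixes containing 115.151.170.199:
  112.0.0.0/6 (112.0.0.0 - 115.255.255.255)
  115.128.0.0/11 (115.128.0.0 - 115.159.255.255)
  115.144.0.0/13 (115.144.0.0 - 115.151.255.255)
  115.148.0.0/14 (115.148.0.0 - 115.151.255.255)
  115.151.0.0/16 (115.151.0.0 - 115.151.255.255)
Total matching entries: 5.

5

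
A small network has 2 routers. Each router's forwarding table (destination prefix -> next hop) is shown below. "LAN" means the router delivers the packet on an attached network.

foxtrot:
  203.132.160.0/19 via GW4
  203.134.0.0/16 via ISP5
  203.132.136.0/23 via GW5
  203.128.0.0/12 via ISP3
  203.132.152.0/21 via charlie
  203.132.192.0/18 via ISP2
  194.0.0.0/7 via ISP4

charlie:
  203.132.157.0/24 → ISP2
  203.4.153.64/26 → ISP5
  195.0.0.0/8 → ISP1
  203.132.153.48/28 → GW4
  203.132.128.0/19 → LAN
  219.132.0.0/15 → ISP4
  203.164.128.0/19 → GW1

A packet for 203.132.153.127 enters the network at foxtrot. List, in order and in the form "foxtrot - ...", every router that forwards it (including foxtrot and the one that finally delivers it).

At foxtrot: longest match for 203.132.153.127 is 203.132.152.0/21 -> charlie
At charlie: longest match for 203.132.153.127 is 203.132.128.0/19 -> LAN

foxtrot - charlie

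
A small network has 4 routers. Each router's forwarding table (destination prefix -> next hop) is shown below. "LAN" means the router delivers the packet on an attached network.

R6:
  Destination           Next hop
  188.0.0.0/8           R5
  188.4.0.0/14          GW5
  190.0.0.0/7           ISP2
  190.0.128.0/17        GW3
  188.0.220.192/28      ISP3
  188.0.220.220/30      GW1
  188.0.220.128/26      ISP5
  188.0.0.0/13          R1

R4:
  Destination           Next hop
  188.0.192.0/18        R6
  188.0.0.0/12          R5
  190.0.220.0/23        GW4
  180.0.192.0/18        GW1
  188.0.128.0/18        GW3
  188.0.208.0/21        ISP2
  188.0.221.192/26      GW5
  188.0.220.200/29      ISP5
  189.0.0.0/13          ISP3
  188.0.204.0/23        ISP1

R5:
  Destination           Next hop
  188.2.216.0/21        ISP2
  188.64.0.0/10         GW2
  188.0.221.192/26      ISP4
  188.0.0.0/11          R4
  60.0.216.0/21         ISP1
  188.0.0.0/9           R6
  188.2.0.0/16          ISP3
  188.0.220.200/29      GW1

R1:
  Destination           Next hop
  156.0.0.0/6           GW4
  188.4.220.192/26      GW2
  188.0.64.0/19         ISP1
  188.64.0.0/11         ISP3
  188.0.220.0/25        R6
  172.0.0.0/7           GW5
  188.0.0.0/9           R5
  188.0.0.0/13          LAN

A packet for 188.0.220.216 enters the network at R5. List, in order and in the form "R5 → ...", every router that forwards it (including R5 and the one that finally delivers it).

At R5: longest match for 188.0.220.216 is 188.0.0.0/11 -> R4
At R4: longest match for 188.0.220.216 is 188.0.192.0/18 -> R6
At R6: longest match for 188.0.220.216 is 188.0.0.0/13 -> R1
At R1: longest match for 188.0.220.216 is 188.0.0.0/13 -> LAN

R5 → R4 → R6 → R1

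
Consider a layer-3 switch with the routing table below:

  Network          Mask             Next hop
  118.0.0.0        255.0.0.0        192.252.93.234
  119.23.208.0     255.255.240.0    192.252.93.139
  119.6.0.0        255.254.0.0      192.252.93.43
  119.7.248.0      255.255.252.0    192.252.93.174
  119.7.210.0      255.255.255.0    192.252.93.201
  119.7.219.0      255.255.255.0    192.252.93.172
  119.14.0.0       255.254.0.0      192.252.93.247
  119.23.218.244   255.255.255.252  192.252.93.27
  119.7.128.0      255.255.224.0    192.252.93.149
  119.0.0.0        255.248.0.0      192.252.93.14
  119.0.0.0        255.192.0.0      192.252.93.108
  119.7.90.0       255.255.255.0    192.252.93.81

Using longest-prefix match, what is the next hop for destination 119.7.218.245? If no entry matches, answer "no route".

Routes whose prefix contains 119.7.218.245:
  119.0.0.0/10 (119.0.0.0 - 119.63.255.255) -> 192.252.93.108
  119.0.0.0/13 (119.0.0.0 - 119.7.255.255) -> 192.252.93.14
  119.6.0.0/15 (119.6.0.0 - 119.7.255.255) -> 192.252.93.43
More-specific entries that do NOT match:
  119.23.218.244/30 (119.23.218.244 - 119.23.218.247) does not contain 119.7.218.245
  119.7.210.0/24 (119.7.210.0 - 119.7.210.255) does not contain 119.7.218.245
  119.7.219.0/24 (119.7.219.0 - 119.7.219.255) does not contain 119.7.218.245
  119.7.90.0/24 (119.7.90.0 - 119.7.90.255) does not contain 119.7.218.245
  119.7.248.0/22 (119.7.248.0 - 119.7.251.255) does not contain 119.7.218.245
  119.23.208.0/20 (119.23.208.0 - 119.23.223.255) does not contain 119.7.218.245
  119.7.128.0/19 (119.7.128.0 - 119.7.159.255) does not contain 119.7.218.245
Longest matching prefix is /15 -> next hop 192.252.93.43.

192.252.93.43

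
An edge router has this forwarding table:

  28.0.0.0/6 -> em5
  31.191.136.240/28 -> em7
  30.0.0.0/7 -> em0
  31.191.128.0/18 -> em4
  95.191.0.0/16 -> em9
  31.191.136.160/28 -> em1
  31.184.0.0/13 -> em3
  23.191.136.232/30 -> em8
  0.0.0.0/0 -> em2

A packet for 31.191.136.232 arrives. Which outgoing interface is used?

em4

Routes whose prefix contains 31.191.136.232:
  0.0.0.0/0 (default, matches everything) -> em2
  28.0.0.0/6 (28.0.0.0 - 31.255.255.255) -> em5
  30.0.0.0/7 (30.0.0.0 - 31.255.255.255) -> em0
  31.184.0.0/13 (31.184.0.0 - 31.191.255.255) -> em3
  31.191.128.0/18 (31.191.128.0 - 31.191.191.255) -> em4
More-specific entries that do NOT match:
  23.191.136.232/30 (23.191.136.232 - 23.191.136.235) does not contain 31.191.136.232
  31.191.136.240/28 (31.191.136.240 - 31.191.136.255) does not contain 31.191.136.232
  31.191.136.160/28 (31.191.136.160 - 31.191.136.175) does not contain 31.191.136.232
Longest matching prefix is /18 -> interface em4.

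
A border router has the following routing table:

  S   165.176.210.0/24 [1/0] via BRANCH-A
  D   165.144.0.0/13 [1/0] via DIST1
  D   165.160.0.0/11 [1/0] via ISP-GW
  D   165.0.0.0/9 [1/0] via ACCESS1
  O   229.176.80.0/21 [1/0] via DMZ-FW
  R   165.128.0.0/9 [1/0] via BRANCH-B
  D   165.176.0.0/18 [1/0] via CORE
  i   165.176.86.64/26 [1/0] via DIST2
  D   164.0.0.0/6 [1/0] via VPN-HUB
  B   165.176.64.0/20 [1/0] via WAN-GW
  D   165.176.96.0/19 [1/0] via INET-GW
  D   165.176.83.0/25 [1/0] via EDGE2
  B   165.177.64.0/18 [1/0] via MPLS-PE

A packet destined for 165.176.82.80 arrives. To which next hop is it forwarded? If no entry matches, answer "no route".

ISP-GW

Routes whose prefix contains 165.176.82.80:
  164.0.0.0/6 (164.0.0.0 - 167.255.255.255) -> VPN-HUB
  165.128.0.0/9 (165.128.0.0 - 165.255.255.255) -> BRANCH-B
  165.160.0.0/11 (165.160.0.0 - 165.191.255.255) -> ISP-GW
More-specific entries that do NOT match:
  165.176.86.64/26 (165.176.86.64 - 165.176.86.127) does not contain 165.176.82.80
  165.176.83.0/25 (165.176.83.0 - 165.176.83.127) does not contain 165.176.82.80
  165.176.210.0/24 (165.176.210.0 - 165.176.210.255) does not contain 165.176.82.80
  229.176.80.0/21 (229.176.80.0 - 229.176.87.255) does not contain 165.176.82.80
  165.176.64.0/20 (165.176.64.0 - 165.176.79.255) does not contain 165.176.82.80
  165.176.96.0/19 (165.176.96.0 - 165.176.127.255) does not contain 165.176.82.80
  165.176.0.0/18 (165.176.0.0 - 165.176.63.255) does not contain 165.176.82.80
  165.177.64.0/18 (165.177.64.0 - 165.177.127.255) does not contain 165.176.82.80
  165.144.0.0/13 (165.144.0.0 - 165.151.255.255) does not contain 165.176.82.80
Longest matching prefix is /11 -> next hop ISP-GW.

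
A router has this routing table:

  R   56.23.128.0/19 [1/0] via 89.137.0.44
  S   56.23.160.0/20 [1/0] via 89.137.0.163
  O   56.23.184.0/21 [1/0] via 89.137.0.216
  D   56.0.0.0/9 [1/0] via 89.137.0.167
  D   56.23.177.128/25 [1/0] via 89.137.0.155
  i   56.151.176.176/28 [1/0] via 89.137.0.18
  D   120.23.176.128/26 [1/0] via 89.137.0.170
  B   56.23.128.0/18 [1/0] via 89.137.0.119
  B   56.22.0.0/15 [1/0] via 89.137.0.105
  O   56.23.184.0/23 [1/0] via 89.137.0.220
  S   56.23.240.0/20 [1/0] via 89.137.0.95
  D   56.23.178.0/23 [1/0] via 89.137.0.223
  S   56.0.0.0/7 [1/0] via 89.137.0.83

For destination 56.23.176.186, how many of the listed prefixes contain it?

4

Prefixes containing 56.23.176.186:
  56.0.0.0/7 (56.0.0.0 - 57.255.255.255)
  56.0.0.0/9 (56.0.0.0 - 56.127.255.255)
  56.22.0.0/15 (56.22.0.0 - 56.23.255.255)
  56.23.128.0/18 (56.23.128.0 - 56.23.191.255)
Total matching entries: 4.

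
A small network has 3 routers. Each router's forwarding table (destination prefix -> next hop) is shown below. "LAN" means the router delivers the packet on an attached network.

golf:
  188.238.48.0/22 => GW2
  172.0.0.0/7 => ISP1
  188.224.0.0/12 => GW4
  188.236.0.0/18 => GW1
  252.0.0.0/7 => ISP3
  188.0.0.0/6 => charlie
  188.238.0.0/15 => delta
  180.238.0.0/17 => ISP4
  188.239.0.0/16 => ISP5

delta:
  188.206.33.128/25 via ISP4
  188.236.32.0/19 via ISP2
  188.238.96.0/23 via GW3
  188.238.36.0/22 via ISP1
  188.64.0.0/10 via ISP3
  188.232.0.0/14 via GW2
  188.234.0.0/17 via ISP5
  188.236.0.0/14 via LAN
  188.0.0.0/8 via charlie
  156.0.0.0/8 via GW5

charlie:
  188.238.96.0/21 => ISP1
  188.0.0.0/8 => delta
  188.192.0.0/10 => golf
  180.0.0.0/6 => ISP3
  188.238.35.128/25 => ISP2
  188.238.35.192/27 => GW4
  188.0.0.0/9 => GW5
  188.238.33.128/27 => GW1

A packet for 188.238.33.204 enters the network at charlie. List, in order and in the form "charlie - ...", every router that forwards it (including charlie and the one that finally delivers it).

charlie - golf - delta

At charlie: longest match for 188.238.33.204 is 188.192.0.0/10 -> golf
At golf: longest match for 188.238.33.204 is 188.238.0.0/15 -> delta
At delta: longest match for 188.238.33.204 is 188.236.0.0/14 -> LAN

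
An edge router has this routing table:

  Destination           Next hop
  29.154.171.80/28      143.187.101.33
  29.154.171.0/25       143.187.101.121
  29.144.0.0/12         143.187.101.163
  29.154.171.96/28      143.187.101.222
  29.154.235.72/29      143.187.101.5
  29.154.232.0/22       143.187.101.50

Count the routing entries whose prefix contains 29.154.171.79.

2

Prefixes containing 29.154.171.79:
  29.144.0.0/12 (29.144.0.0 - 29.159.255.255)
  29.154.171.0/25 (29.154.171.0 - 29.154.171.127)
Total matching entries: 2.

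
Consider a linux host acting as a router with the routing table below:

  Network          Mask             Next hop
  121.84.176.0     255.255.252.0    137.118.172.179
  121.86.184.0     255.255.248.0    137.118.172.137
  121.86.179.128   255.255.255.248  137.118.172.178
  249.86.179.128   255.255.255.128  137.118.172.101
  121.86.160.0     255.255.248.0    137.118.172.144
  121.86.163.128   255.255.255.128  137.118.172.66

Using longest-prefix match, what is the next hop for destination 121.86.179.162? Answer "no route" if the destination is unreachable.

no route

No entry's prefix contains 121.86.179.162; there is no default route.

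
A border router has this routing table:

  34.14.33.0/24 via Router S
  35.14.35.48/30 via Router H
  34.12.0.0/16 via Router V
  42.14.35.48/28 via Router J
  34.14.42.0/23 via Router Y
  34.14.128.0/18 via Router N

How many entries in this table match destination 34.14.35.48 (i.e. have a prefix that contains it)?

No listed prefix contains 34.14.35.48.
Total matching entries: 0.

0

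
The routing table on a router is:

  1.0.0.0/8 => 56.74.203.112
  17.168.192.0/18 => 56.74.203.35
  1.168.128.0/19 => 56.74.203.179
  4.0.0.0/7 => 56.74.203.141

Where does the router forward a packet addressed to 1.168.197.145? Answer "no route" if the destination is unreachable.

Routes whose prefix contains 1.168.197.145:
  1.0.0.0/8 (1.0.0.0 - 1.255.255.255) -> 56.74.203.112
More-specific entries that do NOT match:
  1.168.128.0/19 (1.168.128.0 - 1.168.159.255) does not contain 1.168.197.145
  17.168.192.0/18 (17.168.192.0 - 17.168.255.255) does not contain 1.168.197.145
Longest matching prefix is /8 -> next hop 56.74.203.112.

56.74.203.112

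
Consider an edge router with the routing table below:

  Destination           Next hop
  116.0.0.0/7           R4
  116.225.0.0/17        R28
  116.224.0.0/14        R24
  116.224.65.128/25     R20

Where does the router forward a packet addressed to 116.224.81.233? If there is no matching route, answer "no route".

R24

Routes whose prefix contains 116.224.81.233:
  116.0.0.0/7 (116.0.0.0 - 117.255.255.255) -> R4
  116.224.0.0/14 (116.224.0.0 - 116.227.255.255) -> R24
More-specific entries that do NOT match:
  116.224.65.128/25 (116.224.65.128 - 116.224.65.255) does not contain 116.224.81.233
  116.225.0.0/17 (116.225.0.0 - 116.225.127.255) does not contain 116.224.81.233
Longest matching prefix is /14 -> next hop R24.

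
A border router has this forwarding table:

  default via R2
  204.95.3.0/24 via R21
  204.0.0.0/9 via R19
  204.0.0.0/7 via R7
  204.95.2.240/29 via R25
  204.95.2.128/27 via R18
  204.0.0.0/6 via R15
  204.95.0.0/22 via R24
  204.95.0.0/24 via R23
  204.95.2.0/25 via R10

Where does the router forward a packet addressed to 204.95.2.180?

R24

Routes whose prefix contains 204.95.2.180:
  0.0.0.0/0 (default, matches everything) -> R2
  204.0.0.0/6 (204.0.0.0 - 207.255.255.255) -> R15
  204.0.0.0/7 (204.0.0.0 - 205.255.255.255) -> R7
  204.0.0.0/9 (204.0.0.0 - 204.127.255.255) -> R19
  204.95.0.0/22 (204.95.0.0 - 204.95.3.255) -> R24
More-specific entries that do NOT match:
  204.95.2.240/29 (204.95.2.240 - 204.95.2.247) does not contain 204.95.2.180
  204.95.2.128/27 (204.95.2.128 - 204.95.2.159) does not contain 204.95.2.180
  204.95.2.0/25 (204.95.2.0 - 204.95.2.127) does not contain 204.95.2.180
  204.95.3.0/24 (204.95.3.0 - 204.95.3.255) does not contain 204.95.2.180
  204.95.0.0/24 (204.95.0.0 - 204.95.0.255) does not contain 204.95.2.180
Longest matching prefix is /22 -> next hop R24.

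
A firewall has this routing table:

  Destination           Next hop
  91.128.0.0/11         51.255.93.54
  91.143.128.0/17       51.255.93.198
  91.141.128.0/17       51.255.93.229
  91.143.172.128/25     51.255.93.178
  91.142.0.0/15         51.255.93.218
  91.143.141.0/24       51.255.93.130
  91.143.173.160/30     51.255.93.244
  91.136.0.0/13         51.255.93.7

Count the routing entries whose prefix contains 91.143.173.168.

Prefixes containing 91.143.173.168:
  91.128.0.0/11 (91.128.0.0 - 91.159.255.255)
  91.136.0.0/13 (91.136.0.0 - 91.143.255.255)
  91.142.0.0/15 (91.142.0.0 - 91.143.255.255)
  91.143.128.0/17 (91.143.128.0 - 91.143.255.255)
Total matching entries: 4.

4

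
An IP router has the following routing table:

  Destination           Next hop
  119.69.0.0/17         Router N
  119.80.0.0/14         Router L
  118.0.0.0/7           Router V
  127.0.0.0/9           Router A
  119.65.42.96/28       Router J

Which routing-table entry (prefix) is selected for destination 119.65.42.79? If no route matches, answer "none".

Entries matching 119.65.42.79:
  118.0.0.0/7 (118.0.0.0 - 119.255.255.255)
Most specific is 118.0.0.0/7.

118.0.0.0/7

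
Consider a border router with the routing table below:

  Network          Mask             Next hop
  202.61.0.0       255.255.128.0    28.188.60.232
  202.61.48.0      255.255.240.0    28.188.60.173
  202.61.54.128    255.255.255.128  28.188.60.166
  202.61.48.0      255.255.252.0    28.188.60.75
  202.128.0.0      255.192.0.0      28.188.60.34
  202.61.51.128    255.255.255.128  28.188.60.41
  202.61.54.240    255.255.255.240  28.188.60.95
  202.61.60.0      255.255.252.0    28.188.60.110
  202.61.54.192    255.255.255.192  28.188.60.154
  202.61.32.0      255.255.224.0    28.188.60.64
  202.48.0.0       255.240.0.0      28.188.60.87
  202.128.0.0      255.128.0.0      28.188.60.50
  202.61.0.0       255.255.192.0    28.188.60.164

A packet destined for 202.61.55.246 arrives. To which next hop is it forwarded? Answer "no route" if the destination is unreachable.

28.188.60.173

Routes whose prefix contains 202.61.55.246:
  202.48.0.0/12 (202.48.0.0 - 202.63.255.255) -> 28.188.60.87
  202.61.0.0/17 (202.61.0.0 - 202.61.127.255) -> 28.188.60.232
  202.61.0.0/18 (202.61.0.0 - 202.61.63.255) -> 28.188.60.164
  202.61.32.0/19 (202.61.32.0 - 202.61.63.255) -> 28.188.60.64
  202.61.48.0/20 (202.61.48.0 - 202.61.63.255) -> 28.188.60.173
More-specific entries that do NOT match:
  202.61.54.240/28 (202.61.54.240 - 202.61.54.255) does not contain 202.61.55.246
  202.61.54.192/26 (202.61.54.192 - 202.61.54.255) does not contain 202.61.55.246
  202.61.54.128/25 (202.61.54.128 - 202.61.54.255) does not contain 202.61.55.246
  202.61.51.128/25 (202.61.51.128 - 202.61.51.255) does not contain 202.61.55.246
  202.61.48.0/22 (202.61.48.0 - 202.61.51.255) does not contain 202.61.55.246
  202.61.60.0/22 (202.61.60.0 - 202.61.63.255) does not contain 202.61.55.246
Longest matching prefix is /20 -> next hop 28.188.60.173.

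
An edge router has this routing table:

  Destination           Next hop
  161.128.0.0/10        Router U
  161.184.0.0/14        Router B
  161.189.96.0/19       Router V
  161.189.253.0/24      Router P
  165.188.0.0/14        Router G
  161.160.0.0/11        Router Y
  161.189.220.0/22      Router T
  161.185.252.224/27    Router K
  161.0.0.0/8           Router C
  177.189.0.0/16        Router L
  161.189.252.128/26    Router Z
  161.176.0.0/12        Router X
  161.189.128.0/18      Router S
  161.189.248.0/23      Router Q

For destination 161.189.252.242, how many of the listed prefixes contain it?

4

Prefixes containing 161.189.252.242:
  161.0.0.0/8 (161.0.0.0 - 161.255.255.255)
  161.128.0.0/10 (161.128.0.0 - 161.191.255.255)
  161.160.0.0/11 (161.160.0.0 - 161.191.255.255)
  161.176.0.0/12 (161.176.0.0 - 161.191.255.255)
Total matching entries: 4.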